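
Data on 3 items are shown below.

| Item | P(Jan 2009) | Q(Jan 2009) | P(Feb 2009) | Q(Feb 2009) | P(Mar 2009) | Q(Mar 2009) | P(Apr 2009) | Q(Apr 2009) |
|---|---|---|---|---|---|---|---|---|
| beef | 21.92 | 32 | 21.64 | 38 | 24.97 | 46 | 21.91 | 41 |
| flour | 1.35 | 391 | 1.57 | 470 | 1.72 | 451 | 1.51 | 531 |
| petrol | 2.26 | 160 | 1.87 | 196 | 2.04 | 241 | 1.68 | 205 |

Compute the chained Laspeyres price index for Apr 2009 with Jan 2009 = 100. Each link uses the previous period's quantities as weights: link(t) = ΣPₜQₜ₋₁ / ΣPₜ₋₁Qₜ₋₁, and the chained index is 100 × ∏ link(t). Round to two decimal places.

Link Jan 2009→Feb 2009:
ΣP(Feb 2009)Q(Jan 2009) = 21.64×32 + 1.57×391 + 1.87×160 = 692.48 + 613.87 + 299.2 = 1605.55
ΣP(Jan 2009)Q(Jan 2009) = 21.92×32 + 1.35×391 + 2.26×160 = 701.44 + 527.85 + 361.6 = 1590.89
link = 1605.55/1590.89 = 1.009215
Link Feb 2009→Mar 2009:
ΣP(Mar 2009)Q(Feb 2009) = 24.97×38 + 1.72×470 + 2.04×196 = 948.86 + 808.4 + 399.84 = 2157.1
ΣP(Feb 2009)Q(Feb 2009) = 21.64×38 + 1.57×470 + 1.87×196 = 822.32 + 737.9 + 366.52 = 1926.74
link = 2157.1/1926.74 = 1.119559
Link Mar 2009→Apr 2009:
ΣP(Apr 2009)Q(Mar 2009) = 21.91×46 + 1.51×451 + 1.68×241 = 1007.86 + 681.01 + 404.88 = 2093.75
ΣP(Mar 2009)Q(Mar 2009) = 24.97×46 + 1.72×451 + 2.04×241 = 1148.62 + 775.72 + 491.64 = 2415.98
link = 2093.75/2415.98 = 0.866626
Chained index = 100 × 1.009215 × 1.119559 × 0.866626 = 97.9180

97.92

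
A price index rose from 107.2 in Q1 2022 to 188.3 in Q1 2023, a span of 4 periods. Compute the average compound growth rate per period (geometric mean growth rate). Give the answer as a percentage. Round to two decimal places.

Growth factor = (188.3/107.2)^(1/4) = (1.756530)^(1/4) = 1.151235
Growth rate = 1.151235 − 1 = 0.151235 = 15.1235%

15.12%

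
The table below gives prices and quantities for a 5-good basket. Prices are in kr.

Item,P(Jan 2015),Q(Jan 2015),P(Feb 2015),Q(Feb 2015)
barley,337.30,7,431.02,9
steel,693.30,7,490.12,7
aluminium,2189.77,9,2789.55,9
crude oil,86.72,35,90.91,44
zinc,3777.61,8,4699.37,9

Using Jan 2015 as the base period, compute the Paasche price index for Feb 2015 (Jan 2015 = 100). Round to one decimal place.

120.3

Paasche price index uses current-period quantities as weights.
ΣP(Feb 2015)·Q(Feb 2015) = 431.02×9 + 490.12×7 + 2789.55×9 + 90.91×44 + 4699.37×9 = 3879.18 + 3430.84 + 25105.95 + 4000.04 + 42294.33 = 78710.34
ΣP(Jan 2015)·Q(Feb 2015) = 337.30×9 + 693.30×7 + 2189.77×9 + 86.72×44 + 3777.61×9 = 3035.7 + 4853.1 + 19707.93 + 3815.68 + 33998.49 = 65410.9
Index = 78710.34 / 65410.9 × 100 = 120.3321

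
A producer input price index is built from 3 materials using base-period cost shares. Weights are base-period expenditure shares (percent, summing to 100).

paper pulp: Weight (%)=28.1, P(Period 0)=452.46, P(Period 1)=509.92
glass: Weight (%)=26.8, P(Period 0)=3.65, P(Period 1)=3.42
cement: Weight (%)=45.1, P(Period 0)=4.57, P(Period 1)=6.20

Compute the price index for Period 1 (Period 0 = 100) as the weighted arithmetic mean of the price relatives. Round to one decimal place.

paper pulp: 28.1 × (509.92/452.46) = 28.1 × 1.126995 = 31.6685
glass: 26.8 × (3.42/3.65) = 26.8 × 0.936986 = 25.1112
cement: 45.1 × (6.20/4.57) = 45.1 × 1.356674 = 61.1860
Index = Σ wᵢ·(p₁ᵢ/p₀ᵢ) = 31.6685 + 25.1112 + 61.1860 = 117.9658

118.0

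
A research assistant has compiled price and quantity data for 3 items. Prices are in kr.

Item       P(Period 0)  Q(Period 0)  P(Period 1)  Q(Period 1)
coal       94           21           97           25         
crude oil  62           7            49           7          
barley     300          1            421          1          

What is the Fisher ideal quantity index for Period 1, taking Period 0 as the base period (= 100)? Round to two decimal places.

Laspeyres component (base-period weights):
ΣP(Period 0)Q(Period 1) = 94×25 + 62×7 + 300×1 = 2350 + 434 + 300 = 3084
ΣP(Period 0)Q(Period 0) = 94×21 + 62×7 + 300×1 = 1974 + 434 + 300 = 2708
L = 3084 / 2708 × 100 = 113.8848
Paasche component (current-period weights):
ΣP(Period 1)Q(Period 1) = 97×25 + 49×7 + 421×1 = 2425 + 343 + 421 = 3189
ΣP(Period 1)Q(Period 0) = 97×21 + 49×7 + 421×1 = 2037 + 343 + 421 = 2801
P = 3189 / 2801 × 100 = 113.8522
Fisher = √(L × P) = √(113.8848 × 113.8522) = 113.8685

113.87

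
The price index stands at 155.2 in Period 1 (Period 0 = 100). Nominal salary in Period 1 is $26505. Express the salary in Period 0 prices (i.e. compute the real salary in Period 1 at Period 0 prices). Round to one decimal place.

Real = Nominal ÷ (Index/100) = 26505 ÷ (155.2/100)
     = 26505 ÷ 1.552 = 17077.9639

17078.0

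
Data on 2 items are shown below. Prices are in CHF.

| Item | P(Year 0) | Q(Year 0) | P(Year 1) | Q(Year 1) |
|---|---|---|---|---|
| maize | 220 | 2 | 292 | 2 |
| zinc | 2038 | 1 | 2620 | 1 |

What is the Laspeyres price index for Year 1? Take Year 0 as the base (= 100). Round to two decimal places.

Laspeyres price index uses base-period quantities as weights.
ΣP(Year 1)·Q(Year 0) = 292×2 + 2620×1 = 584 + 2620 = 3204
ΣP(Year 0)·Q(Year 0) = 220×2 + 2038×1 = 440 + 2038 = 2478
Index = 3204 / 2478 × 100 = 129.2978

129.30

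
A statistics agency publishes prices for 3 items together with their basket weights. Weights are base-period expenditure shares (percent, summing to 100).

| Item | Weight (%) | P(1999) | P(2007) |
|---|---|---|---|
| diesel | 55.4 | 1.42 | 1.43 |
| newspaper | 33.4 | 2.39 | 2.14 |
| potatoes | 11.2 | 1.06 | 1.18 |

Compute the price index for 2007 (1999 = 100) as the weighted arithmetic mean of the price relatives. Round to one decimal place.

diesel: 55.4 × (1.43/1.42) = 55.4 × 1.007042 = 55.7901
newspaper: 33.4 × (2.14/2.39) = 33.4 × 0.895397 = 29.9063
potatoes: 11.2 × (1.18/1.06) = 11.2 × 1.113208 = 12.4679
Index = Σ wᵢ·(p₁ᵢ/p₀ᵢ) = 55.7901 + 29.9063 + 12.4679 = 98.1643

98.2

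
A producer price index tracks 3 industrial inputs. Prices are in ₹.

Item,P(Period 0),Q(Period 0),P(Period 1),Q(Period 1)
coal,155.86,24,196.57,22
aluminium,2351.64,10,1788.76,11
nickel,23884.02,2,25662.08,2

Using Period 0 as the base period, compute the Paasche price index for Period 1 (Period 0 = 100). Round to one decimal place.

Paasche price index uses current-period quantities as weights.
ΣP(Period 1)·Q(Period 1) = 196.57×22 + 1788.76×11 + 25662.08×2 = 4324.54 + 19676.36 + 51324.16 = 75325.06
ΣP(Period 0)·Q(Period 1) = 155.86×22 + 2351.64×11 + 23884.02×2 = 3428.92 + 25868.04 + 47768.04 = 77065
Index = 75325.06 / 77065 × 100 = 97.7422

97.7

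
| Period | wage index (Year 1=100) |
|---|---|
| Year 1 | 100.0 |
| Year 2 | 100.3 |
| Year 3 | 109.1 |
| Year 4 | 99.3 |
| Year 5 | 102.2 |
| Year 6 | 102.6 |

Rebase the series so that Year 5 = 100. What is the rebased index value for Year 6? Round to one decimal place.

100.4

Rebased(Year 6) = 102.6 / 102.2 × 100 = 100.3914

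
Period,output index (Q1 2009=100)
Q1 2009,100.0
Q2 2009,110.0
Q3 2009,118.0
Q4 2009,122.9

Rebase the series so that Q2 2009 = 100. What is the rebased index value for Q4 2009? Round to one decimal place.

111.7

Rebased(Q4 2009) = 122.9 / 110.0 × 100 = 111.7273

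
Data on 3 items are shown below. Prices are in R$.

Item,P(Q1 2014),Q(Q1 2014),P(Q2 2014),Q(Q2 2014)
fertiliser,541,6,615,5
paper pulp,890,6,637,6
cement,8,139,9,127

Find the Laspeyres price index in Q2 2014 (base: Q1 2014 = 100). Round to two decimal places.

90.36

Laspeyres price index uses base-period quantities as weights.
ΣP(Q2 2014)·Q(Q1 2014) = 615×6 + 637×6 + 9×139 = 3690 + 3822 + 1251 = 8763
ΣP(Q1 2014)·Q(Q1 2014) = 541×6 + 890×6 + 8×139 = 3246 + 5340 + 1112 = 9698
Index = 8763 / 9698 × 100 = 90.3588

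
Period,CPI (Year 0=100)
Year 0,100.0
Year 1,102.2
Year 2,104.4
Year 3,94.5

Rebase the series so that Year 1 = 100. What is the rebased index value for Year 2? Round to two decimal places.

Rebased(Year 2) = 104.4 / 102.2 × 100 = 102.1526

102.15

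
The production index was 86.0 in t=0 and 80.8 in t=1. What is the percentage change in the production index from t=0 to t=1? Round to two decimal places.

Change = (80.8 − 86.0) / 86.0 × 100
       = -5.2 / 86.0 × 100 = -6.0465%

-6.05%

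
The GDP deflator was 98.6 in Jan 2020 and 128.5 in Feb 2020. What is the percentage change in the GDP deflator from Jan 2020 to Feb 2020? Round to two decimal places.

30.32%

Change = (128.5 − 98.6) / 98.6 × 100
       = 29.9 / 98.6 × 100 = 30.3245%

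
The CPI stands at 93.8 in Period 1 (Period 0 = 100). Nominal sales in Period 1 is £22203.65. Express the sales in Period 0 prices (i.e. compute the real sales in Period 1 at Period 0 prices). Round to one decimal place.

Real = Nominal ÷ (Index/100) = 22203.65 ÷ (93.8/100)
     = 22203.65 ÷ 0.938 = 23671.2687

23671.3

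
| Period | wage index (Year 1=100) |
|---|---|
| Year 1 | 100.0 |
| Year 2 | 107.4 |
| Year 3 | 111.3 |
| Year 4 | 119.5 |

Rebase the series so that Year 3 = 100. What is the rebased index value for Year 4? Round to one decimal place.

107.4

Rebased(Year 4) = 119.5 / 111.3 × 100 = 107.3675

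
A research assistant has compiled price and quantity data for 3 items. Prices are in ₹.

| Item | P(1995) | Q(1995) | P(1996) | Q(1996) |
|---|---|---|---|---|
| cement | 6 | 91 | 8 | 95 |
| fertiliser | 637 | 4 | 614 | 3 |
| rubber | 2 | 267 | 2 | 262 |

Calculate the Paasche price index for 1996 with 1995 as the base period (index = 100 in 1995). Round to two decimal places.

104.03

Paasche price index uses current-period quantities as weights.
ΣP(1996)·Q(1996) = 8×95 + 614×3 + 2×262 = 760 + 1842 + 524 = 3126
ΣP(1995)·Q(1996) = 6×95 + 637×3 + 2×262 = 570 + 1911 + 524 = 3005
Index = 3126 / 3005 × 100 = 104.0266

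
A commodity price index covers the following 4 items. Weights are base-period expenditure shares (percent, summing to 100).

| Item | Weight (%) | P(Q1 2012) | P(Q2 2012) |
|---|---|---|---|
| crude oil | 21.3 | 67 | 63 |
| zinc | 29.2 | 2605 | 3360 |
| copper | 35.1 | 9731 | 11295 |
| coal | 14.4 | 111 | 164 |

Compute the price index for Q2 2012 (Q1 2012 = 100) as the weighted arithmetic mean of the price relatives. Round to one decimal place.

crude oil: 21.3 × (63/67) = 21.3 × 0.940299 = 20.0284
zinc: 29.2 × (3360/2605) = 29.2 × 1.289827 = 37.6630
copper: 35.1 × (11295/9731) = 35.1 × 1.160723 = 40.7414
coal: 14.4 × (164/111) = 14.4 × 1.477477 = 21.2757
Index = Σ wᵢ·(p₁ᵢ/p₀ᵢ) = 20.0284 + 37.6630 + 40.7414 + 21.2757 = 119.7084

119.7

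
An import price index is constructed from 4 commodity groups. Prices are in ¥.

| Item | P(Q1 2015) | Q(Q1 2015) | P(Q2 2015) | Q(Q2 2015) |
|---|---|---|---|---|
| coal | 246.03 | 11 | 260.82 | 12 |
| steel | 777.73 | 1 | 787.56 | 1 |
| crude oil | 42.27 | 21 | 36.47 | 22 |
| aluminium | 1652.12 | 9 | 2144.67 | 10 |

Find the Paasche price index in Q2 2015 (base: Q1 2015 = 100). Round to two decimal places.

123.54

Paasche price index uses current-period quantities as weights.
ΣP(Q2 2015)·Q(Q2 2015) = 260.82×12 + 787.56×1 + 36.47×22 + 2144.67×10 = 3129.84 + 787.56 + 802.34 + 21446.7 = 26166.44
ΣP(Q1 2015)·Q(Q2 2015) = 246.03×12 + 777.73×1 + 42.27×22 + 1652.12×10 = 2952.36 + 777.73 + 929.94 + 16521.2 = 21181.23
Index = 26166.44 / 21181.23 × 100 = 123.5360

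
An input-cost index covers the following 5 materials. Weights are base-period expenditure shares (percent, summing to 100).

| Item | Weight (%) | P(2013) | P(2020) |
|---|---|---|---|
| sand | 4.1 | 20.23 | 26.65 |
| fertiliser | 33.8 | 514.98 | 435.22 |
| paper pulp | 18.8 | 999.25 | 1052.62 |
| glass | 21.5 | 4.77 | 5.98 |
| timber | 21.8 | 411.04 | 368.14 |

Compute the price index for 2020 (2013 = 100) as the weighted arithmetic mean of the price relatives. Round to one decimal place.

sand: 4.1 × (26.65/20.23) = 4.1 × 1.317350 = 5.4011
fertiliser: 33.8 × (435.22/514.98) = 33.8 × 0.845120 = 28.5651
paper pulp: 18.8 × (1052.62/999.25) = 18.8 × 1.053410 = 19.8041
glass: 21.5 × (5.98/4.77) = 21.5 × 1.253669 = 26.9539
timber: 21.8 × (368.14/411.04) = 21.8 × 0.895631 = 19.5247
Index = Σ wᵢ·(p₁ᵢ/p₀ᵢ) = 5.4011 + 28.5651 + 19.8041 + 26.9539 + 19.5247 = 100.2489

100.2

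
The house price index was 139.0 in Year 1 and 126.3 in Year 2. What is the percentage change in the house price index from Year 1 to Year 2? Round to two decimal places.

-9.14%

Change = (126.3 − 139.0) / 139.0 × 100
       = -12.7 / 139.0 × 100 = -9.1367%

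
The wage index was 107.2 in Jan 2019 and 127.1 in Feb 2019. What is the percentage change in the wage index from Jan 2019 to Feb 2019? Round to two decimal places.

18.56%

Change = (127.1 − 107.2) / 107.2 × 100
       = 19.9 / 107.2 × 100 = 18.5634%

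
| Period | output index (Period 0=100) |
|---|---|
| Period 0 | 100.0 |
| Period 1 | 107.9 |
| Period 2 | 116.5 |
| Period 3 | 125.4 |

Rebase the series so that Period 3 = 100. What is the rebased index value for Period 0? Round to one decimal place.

Rebased(Period 0) = 100.0 / 125.4 × 100 = 79.7448

79.7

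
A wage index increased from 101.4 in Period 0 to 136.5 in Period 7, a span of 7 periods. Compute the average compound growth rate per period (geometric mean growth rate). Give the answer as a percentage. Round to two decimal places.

4.34%

Growth factor = (136.5/101.4)^(1/7) = (1.346154)^(1/7) = 1.043379
Growth rate = 1.043379 − 1 = 0.043379 = 4.3379%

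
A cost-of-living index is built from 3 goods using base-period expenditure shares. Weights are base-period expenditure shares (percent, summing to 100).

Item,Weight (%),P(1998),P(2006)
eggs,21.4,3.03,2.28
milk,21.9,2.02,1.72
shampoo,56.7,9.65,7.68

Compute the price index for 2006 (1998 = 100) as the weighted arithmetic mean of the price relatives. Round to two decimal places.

79.88

eggs: 21.4 × (2.28/3.03) = 21.4 × 0.752475 = 16.1030
milk: 21.9 × (1.72/2.02) = 21.9 × 0.851485 = 18.6475
shampoo: 56.7 × (7.68/9.65) = 56.7 × 0.795855 = 45.1250
Index = Σ wᵢ·(p₁ᵢ/p₀ᵢ) = 16.1030 + 18.6475 + 45.1250 = 79.8755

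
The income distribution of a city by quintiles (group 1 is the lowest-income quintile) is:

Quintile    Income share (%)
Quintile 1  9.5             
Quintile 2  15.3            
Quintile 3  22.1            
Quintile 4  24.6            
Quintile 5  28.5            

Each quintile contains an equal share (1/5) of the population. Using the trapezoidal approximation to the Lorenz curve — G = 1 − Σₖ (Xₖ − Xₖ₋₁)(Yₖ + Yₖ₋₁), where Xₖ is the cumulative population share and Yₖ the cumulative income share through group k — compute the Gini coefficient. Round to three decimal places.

0.189

Cumulative income shares Yₖ: 0.0950, 0.2480, 0.4690, 0.7150, 1.0000
Σ (Xₖ−Xₖ₋₁)(Yₖ+Yₖ₋₁) = (1/5)(0.0950+0.0000) + (1/5)(0.2480+0.0950) + (1/5)(0.4690+0.2480) + (1/5)(0.7150+0.4690) + (1/5)(1.0000+0.7150)
  = 0.0190 + 0.0686 + 0.1434 + 0.2368 + 0.3430 = 0.8108
G = 1 − 0.8108 = 0.1892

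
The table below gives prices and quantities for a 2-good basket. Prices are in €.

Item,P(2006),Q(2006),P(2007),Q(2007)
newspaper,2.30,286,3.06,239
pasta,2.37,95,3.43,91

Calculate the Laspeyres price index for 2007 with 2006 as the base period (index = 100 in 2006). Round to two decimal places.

Laspeyres price index uses base-period quantities as weights.
ΣP(2007)·Q(2006) = 3.06×286 + 3.43×95 = 875.16 + 325.85 = 1201.01
ΣP(2006)·Q(2006) = 2.30×286 + 2.37×95 = 657.8 + 225.15 = 882.95
Index = 1201.01 / 882.95 × 100 = 136.0224

136.02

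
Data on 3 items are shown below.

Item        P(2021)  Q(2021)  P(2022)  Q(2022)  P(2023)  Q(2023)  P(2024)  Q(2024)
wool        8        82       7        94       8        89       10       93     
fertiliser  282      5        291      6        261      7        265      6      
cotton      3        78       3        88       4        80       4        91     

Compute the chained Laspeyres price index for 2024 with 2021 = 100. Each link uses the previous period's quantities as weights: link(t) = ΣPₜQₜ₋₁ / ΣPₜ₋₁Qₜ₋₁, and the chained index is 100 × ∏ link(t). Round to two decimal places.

105.56

Link 2021→2022:
ΣP(2022)Q(2021) = 7×82 + 291×5 + 3×78 = 574 + 1455 + 234 = 2263
ΣP(2021)Q(2021) = 8×82 + 282×5 + 3×78 = 656 + 1410 + 234 = 2300
link = 2263/2300 = 0.983913
Link 2022→2023:
ΣP(2023)Q(2022) = 8×94 + 261×6 + 4×88 = 752 + 1566 + 352 = 2670
ΣP(2022)Q(2022) = 7×94 + 291×6 + 3×88 = 658 + 1746 + 264 = 2668
link = 2670/2668 = 1.000750
Link 2023→2024:
ΣP(2024)Q(2023) = 10×89 + 265×7 + 4×80 = 890 + 1855 + 320 = 3065
ΣP(2023)Q(2023) = 8×89 + 261×7 + 4×80 = 712 + 1827 + 320 = 2859
link = 3065/2859 = 1.072053
Chained index = 100 × 0.983913 × 1.000750 × 1.072053 = 105.5598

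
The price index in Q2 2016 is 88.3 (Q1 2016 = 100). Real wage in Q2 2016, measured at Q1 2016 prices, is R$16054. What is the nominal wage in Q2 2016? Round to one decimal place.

Nominal = Real × (Index/100) = 16054 × (88.3/100)
        = 16054 × 0.883 = 14175.6820

14175.7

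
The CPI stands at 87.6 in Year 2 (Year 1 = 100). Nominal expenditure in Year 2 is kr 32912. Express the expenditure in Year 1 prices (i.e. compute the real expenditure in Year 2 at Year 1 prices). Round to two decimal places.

Real = Nominal ÷ (Index/100) = 32912 ÷ (87.6/100)
     = 32912 ÷ 0.876 = 37570.7763

37570.78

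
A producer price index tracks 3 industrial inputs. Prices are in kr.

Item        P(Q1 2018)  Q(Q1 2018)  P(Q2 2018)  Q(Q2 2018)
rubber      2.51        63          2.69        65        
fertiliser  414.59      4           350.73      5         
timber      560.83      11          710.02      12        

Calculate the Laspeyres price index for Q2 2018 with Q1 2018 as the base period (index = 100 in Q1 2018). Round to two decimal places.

Laspeyres price index uses base-period quantities as weights.
ΣP(Q2 2018)·Q(Q1 2018) = 2.69×63 + 350.73×4 + 710.02×11 = 169.47 + 1402.92 + 7810.22 = 9382.61
ΣP(Q1 2018)·Q(Q1 2018) = 2.51×63 + 414.59×4 + 560.83×11 = 158.13 + 1658.36 + 6169.13 = 7985.62
Index = 9382.61 / 7985.62 × 100 = 117.4938

117.49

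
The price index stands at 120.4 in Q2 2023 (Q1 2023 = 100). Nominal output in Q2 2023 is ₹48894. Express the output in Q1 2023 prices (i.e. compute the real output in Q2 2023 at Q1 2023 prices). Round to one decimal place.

40609.6

Real = Nominal ÷ (Index/100) = 48894 ÷ (120.4/100)
     = 48894 ÷ 1.204 = 40609.6346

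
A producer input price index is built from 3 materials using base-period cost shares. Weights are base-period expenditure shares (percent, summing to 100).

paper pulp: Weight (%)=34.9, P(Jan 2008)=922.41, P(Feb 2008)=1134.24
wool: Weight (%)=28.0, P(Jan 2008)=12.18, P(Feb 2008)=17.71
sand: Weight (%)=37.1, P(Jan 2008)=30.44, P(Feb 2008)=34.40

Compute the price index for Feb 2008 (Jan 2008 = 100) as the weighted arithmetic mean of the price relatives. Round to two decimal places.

125.55

paper pulp: 34.9 × (1134.24/922.41) = 34.9 × 1.229648 = 42.9147
wool: 28.0 × (17.71/12.18) = 28.0 × 1.454023 = 40.7126
sand: 37.1 × (34.40/30.44) = 37.1 × 1.130092 = 41.9264
Index = Σ wᵢ·(p₁ᵢ/p₀ᵢ) = 42.9147 + 40.7126 + 41.9264 = 125.5538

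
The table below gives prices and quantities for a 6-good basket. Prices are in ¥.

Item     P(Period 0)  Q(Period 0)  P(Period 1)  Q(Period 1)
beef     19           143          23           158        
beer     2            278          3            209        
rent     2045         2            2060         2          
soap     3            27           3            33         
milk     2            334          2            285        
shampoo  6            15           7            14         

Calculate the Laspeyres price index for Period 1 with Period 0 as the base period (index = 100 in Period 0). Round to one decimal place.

Laspeyres price index uses base-period quantities as weights.
ΣP(Period 1)·Q(Period 0) = 23×143 + 3×278 + 2060×2 + 3×27 + 2×334 + 7×15 = 3289 + 834 + 4120 + 81 + 668 + 105 = 9097
ΣP(Period 0)·Q(Period 0) = 19×143 + 2×278 + 2045×2 + 3×27 + 2×334 + 6×15 = 2717 + 556 + 4090 + 81 + 668 + 90 = 8202
Index = 9097 / 8202 × 100 = 110.9120

110.9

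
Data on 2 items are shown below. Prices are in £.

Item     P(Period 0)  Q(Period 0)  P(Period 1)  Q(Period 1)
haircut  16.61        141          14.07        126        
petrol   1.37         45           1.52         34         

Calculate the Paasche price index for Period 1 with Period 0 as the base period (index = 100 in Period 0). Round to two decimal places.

Paasche price index uses current-period quantities as weights.
ΣP(Period 1)·Q(Period 1) = 14.07×126 + 1.52×34 = 1772.82 + 51.68 = 1824.5
ΣP(Period 0)·Q(Period 1) = 16.61×126 + 1.37×34 = 2092.86 + 46.58 = 2139.44
Index = 1824.5 / 2139.44 × 100 = 85.2793

85.28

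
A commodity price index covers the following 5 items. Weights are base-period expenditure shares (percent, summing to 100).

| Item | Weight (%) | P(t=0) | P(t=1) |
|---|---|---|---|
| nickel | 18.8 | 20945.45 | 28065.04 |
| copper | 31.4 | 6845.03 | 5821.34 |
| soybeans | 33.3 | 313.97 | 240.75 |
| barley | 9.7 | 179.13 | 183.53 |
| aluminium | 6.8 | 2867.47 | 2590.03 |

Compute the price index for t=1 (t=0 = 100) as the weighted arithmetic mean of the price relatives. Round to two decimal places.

nickel: 18.8 × (28065.04/20945.45) = 18.8 × 1.339911 = 25.1903
copper: 31.4 × (5821.34/6845.03) = 31.4 × 0.850448 = 26.7041
soybeans: 33.3 × (240.75/313.97) = 33.3 × 0.766793 = 25.5342
barley: 9.7 × (183.53/179.13) = 9.7 × 1.024563 = 9.9383
aluminium: 6.8 × (2590.03/2867.47) = 6.8 × 0.903246 = 6.1421
Index = Σ wᵢ·(p₁ᵢ/p₀ᵢ) = 25.1903 + 26.7041 + 25.5342 + 9.9383 + 6.1421 = 93.5089

93.51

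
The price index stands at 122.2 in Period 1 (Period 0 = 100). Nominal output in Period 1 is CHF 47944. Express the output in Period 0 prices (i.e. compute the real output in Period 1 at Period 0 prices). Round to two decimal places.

Real = Nominal ÷ (Index/100) = 47944 ÷ (122.2/100)
     = 47944 ÷ 1.222 = 39234.0426

39234.04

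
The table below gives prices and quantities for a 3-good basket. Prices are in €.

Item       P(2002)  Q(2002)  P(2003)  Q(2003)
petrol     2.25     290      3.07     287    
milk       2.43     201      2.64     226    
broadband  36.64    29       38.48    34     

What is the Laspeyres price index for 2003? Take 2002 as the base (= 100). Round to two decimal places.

Laspeyres price index uses base-period quantities as weights.
ΣP(2003)·Q(2002) = 3.07×290 + 2.64×201 + 38.48×29 = 890.3 + 530.64 + 1115.92 = 2536.86
ΣP(2002)·Q(2002) = 2.25×290 + 2.43×201 + 36.64×29 = 652.5 + 488.43 + 1062.56 = 2203.49
Index = 2536.86 / 2203.49 × 100 = 115.1292

115.13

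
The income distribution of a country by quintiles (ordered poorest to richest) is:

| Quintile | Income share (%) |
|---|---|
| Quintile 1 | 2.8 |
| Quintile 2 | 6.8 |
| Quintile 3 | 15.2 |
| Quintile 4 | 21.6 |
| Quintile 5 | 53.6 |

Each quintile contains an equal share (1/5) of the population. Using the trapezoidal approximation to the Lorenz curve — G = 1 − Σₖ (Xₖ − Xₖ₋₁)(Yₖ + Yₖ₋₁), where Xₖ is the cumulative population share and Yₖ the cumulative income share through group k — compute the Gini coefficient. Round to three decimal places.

Cumulative income shares Yₖ: 0.0280, 0.0960, 0.2480, 0.4640, 1.0000
Σ (Xₖ−Xₖ₋₁)(Yₖ+Yₖ₋₁) = (1/5)(0.0280+0.0000) + (1/5)(0.0960+0.0280) + (1/5)(0.2480+0.0960) + (1/5)(0.4640+0.2480) + (1/5)(1.0000+0.4640)
  = 0.0056 + 0.0248 + 0.0688 + 0.1424 + 0.2928 = 0.5344
G = 1 − 0.5344 = 0.4656

0.466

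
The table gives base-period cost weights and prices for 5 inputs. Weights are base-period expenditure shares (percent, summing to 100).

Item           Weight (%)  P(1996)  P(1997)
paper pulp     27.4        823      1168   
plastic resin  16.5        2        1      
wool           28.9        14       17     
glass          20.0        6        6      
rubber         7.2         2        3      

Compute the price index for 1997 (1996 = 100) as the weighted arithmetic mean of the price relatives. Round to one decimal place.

paper pulp: 27.4 × (1168/823) = 27.4 × 1.419198 = 38.8860
plastic resin: 16.5 × (1/2) = 16.5 × 0.500000 = 8.2500
wool: 28.9 × (17/14) = 28.9 × 1.214286 = 35.0929
glass: 20.0 × (6/6) = 20.0 × 1.000000 = 20.0000
rubber: 7.2 × (3/2) = 7.2 × 1.500000 = 10.8000
Index = Σ wᵢ·(p₁ᵢ/p₀ᵢ) = 38.8860 + 8.2500 + 35.0929 + 20.0000 + 10.8000 = 113.0289

113.0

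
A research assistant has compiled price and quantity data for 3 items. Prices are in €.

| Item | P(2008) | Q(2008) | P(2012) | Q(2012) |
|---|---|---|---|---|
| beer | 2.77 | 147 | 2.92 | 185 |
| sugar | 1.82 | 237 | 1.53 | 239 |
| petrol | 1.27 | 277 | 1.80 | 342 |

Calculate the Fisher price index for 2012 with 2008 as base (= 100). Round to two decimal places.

109.26

Laspeyres component (base-period weights):
ΣP(2012)Q(2008) = 2.92×147 + 1.53×237 + 1.80×277 = 429.24 + 362.61 + 498.6 = 1290.45
ΣP(2008)Q(2008) = 2.77×147 + 1.82×237 + 1.27×277 = 407.19 + 431.34 + 351.79 = 1190.32
L = 1290.45 / 1190.32 × 100 = 108.4120
Paasche component (current-period weights):
ΣP(2012)Q(2012) = 2.92×185 + 1.53×239 + 1.80×342 = 540.2 + 365.67 + 615.6 = 1521.47
ΣP(2008)Q(2012) = 2.77×185 + 1.82×239 + 1.27×342 = 512.45 + 434.98 + 434.34 = 1381.77
P = 1521.47 / 1381.77 × 100 = 110.1102
Fisher = √(L × P) = √(108.4120 × 110.1102) = 109.2578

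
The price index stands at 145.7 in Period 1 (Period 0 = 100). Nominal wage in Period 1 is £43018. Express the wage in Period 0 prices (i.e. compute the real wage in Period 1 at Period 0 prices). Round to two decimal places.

29525.05

Real = Nominal ÷ (Index/100) = 43018 ÷ (145.7/100)
     = 43018 ÷ 1.457 = 29525.0515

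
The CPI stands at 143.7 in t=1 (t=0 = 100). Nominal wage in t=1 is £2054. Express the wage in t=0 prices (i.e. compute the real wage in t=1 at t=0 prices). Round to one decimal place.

Real = Nominal ÷ (Index/100) = 2054 ÷ (143.7/100)
     = 2054 ÷ 1.437 = 1429.3667

1429.4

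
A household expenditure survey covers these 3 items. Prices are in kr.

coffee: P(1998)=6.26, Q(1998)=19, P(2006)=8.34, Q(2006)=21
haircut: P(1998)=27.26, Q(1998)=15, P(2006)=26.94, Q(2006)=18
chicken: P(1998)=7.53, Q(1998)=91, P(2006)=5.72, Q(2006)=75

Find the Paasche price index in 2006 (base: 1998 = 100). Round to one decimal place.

Paasche price index uses current-period quantities as weights.
ΣP(2006)·Q(2006) = 8.34×21 + 26.94×18 + 5.72×75 = 175.14 + 484.92 + 429 = 1089.06
ΣP(1998)·Q(2006) = 6.26×21 + 27.26×18 + 7.53×75 = 131.46 + 490.68 + 564.75 = 1186.89
Index = 1089.06 / 1186.89 × 100 = 91.7575

91.8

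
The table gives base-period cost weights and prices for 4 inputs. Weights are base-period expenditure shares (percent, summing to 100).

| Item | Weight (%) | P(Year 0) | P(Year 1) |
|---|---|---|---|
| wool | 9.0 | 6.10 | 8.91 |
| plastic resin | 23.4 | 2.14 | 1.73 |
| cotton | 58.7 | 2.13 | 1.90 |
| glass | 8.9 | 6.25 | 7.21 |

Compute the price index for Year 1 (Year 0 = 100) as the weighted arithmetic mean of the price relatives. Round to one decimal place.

94.7

wool: 9.0 × (8.91/6.10) = 9.0 × 1.460656 = 13.1459
plastic resin: 23.4 × (1.73/2.14) = 23.4 × 0.808411 = 18.9168
cotton: 58.7 × (1.90/2.13) = 58.7 × 0.892019 = 52.3615
glass: 8.9 × (7.21/6.25) = 8.9 × 1.153600 = 10.2670
Index = Σ wᵢ·(p₁ᵢ/p₀ᵢ) = 13.1459 + 18.9168 + 52.3615 + 10.2670 = 94.6913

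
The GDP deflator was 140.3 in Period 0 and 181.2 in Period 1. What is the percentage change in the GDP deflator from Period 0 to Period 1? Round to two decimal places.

Change = (181.2 − 140.3) / 140.3 × 100
       = 40.9 / 140.3 × 100 = 29.1518%

29.15%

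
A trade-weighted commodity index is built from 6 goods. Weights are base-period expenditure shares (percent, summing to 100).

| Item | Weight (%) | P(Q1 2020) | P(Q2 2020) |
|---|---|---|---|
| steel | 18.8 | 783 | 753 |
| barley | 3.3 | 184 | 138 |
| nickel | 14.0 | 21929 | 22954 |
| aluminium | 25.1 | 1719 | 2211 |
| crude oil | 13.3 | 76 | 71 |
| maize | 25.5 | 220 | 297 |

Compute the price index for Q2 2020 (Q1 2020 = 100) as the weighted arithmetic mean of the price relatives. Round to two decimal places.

114.34

steel: 18.8 × (753/783) = 18.8 × 0.961686 = 18.0797
barley: 3.3 × (138/184) = 3.3 × 0.750000 = 2.4750
nickel: 14.0 × (22954/21929) = 14.0 × 1.046742 = 14.6544
aluminium: 25.1 × (2211/1719) = 25.1 × 1.286213 = 32.2839
crude oil: 13.3 × (71/76) = 13.3 × 0.934211 = 12.4250
maize: 25.5 × (297/220) = 25.5 × 1.350000 = 34.4250
Index = Σ wᵢ·(p₁ᵢ/p₀ᵢ) = 18.0797 + 2.4750 + 14.6544 + 32.2839 + 12.4250 + 34.4250 = 114.3430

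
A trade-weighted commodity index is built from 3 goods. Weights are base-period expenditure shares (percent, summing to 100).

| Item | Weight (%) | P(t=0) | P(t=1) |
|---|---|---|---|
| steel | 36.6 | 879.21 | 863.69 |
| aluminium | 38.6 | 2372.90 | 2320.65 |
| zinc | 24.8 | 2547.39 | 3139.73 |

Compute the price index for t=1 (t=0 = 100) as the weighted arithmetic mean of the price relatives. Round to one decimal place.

104.3

steel: 36.6 × (863.69/879.21) = 36.6 × 0.982348 = 35.9539
aluminium: 38.6 × (2320.65/2372.90) = 38.6 × 0.977981 = 37.7500
zinc: 24.8 × (3139.73/2547.39) = 24.8 × 1.232528 = 30.5667
Index = Σ wᵢ·(p₁ᵢ/p₀ᵢ) = 35.9539 + 37.7500 + 30.5667 = 104.2707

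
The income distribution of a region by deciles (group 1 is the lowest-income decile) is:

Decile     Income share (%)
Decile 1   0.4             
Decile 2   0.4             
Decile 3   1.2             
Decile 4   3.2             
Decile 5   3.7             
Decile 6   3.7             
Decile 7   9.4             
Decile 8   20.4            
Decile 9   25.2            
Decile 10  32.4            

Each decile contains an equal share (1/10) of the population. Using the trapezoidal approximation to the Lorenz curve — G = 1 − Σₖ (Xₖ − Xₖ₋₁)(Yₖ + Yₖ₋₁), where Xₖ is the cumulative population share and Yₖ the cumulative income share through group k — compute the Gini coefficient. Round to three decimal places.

Cumulative income shares Yₖ: 0.0040, 0.0080, 0.0200, 0.0520, 0.0890, 0.1260, 0.2200, 0.4240, 0.6760, 1.0000
Σ (Xₖ−Xₖ₋₁)(Yₖ+Yₖ₋₁) = (1/10)(0.0040+0.0000) + (1/10)(0.0080+0.0040) + (1/10)(0.0200+0.0080) + (1/10)(0.0520+0.0200) + (1/10)(0.0890+0.0520) + (1/10)(0.1260+0.0890) + (1/10)(0.2200+0.1260) + (1/10)(0.4240+0.2200) + (1/10)(0.6760+0.4240) + (1/10)(1.0000+0.6760)
  = 0.0004 + 0.0012 + 0.0028 + 0.0072 + 0.0141 + 0.0215 + 0.0346 + 0.0644 + 0.1100 + 0.1676 = 0.4238
G = 1 − 0.4238 = 0.5762

0.576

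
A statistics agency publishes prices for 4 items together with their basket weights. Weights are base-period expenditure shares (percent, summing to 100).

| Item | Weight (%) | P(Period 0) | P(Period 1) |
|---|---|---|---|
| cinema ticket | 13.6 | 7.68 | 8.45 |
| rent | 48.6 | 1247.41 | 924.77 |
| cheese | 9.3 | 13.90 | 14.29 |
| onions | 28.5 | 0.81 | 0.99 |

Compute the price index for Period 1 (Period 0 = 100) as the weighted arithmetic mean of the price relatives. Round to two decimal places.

95.39

cinema ticket: 13.6 × (8.45/7.68) = 13.6 × 1.100260 = 14.9635
rent: 48.6 × (924.77/1247.41) = 48.6 × 0.741352 = 36.0297
cheese: 9.3 × (14.29/13.90) = 9.3 × 1.028058 = 9.5609
onions: 28.5 × (0.99/0.81) = 28.5 × 1.222222 = 34.8333
Index = Σ wᵢ·(p₁ᵢ/p₀ᵢ) = 14.9635 + 36.0297 + 9.5609 + 34.8333 = 95.3875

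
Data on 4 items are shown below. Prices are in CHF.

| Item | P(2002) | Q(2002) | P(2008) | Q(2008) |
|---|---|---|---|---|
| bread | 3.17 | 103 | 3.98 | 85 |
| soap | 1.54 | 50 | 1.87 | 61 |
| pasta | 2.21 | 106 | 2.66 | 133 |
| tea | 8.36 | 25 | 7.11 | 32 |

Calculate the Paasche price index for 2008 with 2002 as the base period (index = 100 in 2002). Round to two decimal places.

111.77

Paasche price index uses current-period quantities as weights.
ΣP(2008)·Q(2008) = 3.98×85 + 1.87×61 + 2.66×133 + 7.11×32 = 338.3 + 114.07 + 353.78 + 227.52 = 1033.67
ΣP(2002)·Q(2008) = 3.17×85 + 1.54×61 + 2.21×133 + 8.36×32 = 269.45 + 93.94 + 293.93 + 267.52 = 924.84
Index = 1033.67 / 924.84 × 100 = 111.7674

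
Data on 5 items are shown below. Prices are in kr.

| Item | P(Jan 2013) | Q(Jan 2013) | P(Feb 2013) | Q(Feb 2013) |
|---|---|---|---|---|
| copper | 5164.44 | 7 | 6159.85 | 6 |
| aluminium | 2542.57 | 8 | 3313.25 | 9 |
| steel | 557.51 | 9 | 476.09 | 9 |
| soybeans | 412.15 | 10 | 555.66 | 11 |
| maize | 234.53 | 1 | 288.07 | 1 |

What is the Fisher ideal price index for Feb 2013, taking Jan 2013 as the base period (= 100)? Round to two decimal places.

Laspeyres component (base-period weights):
ΣP(Feb 2013)Q(Jan 2013) = 6159.85×7 + 3313.25×8 + 476.09×9 + 555.66×10 + 288.07×1 = 43118.95 + 26506 + 4284.81 + 5556.6 + 288.07 = 79754.43
ΣP(Jan 2013)Q(Jan 2013) = 5164.44×7 + 2542.57×8 + 557.51×9 + 412.15×10 + 234.53×1 = 36151.08 + 20340.56 + 5017.59 + 4121.5 + 234.53 = 65865.26
L = 79754.43 / 65865.26 × 100 = 121.0872
Paasche component (current-period weights):
ΣP(Feb 2013)Q(Feb 2013) = 6159.85×6 + 3313.25×9 + 476.09×9 + 555.66×11 + 288.07×1 = 36959.1 + 29819.25 + 4284.81 + 6112.26 + 288.07 = 77463.49
ΣP(Jan 2013)Q(Feb 2013) = 5164.44×6 + 2542.57×9 + 557.51×9 + 412.15×11 + 234.53×1 = 30986.64 + 22883.13 + 5017.59 + 4533.65 + 234.53 = 63655.54
P = 77463.49 / 63655.54 × 100 = 121.6917
Fisher = √(L × P) = √(121.0872 × 121.6917) = 121.3891

121.39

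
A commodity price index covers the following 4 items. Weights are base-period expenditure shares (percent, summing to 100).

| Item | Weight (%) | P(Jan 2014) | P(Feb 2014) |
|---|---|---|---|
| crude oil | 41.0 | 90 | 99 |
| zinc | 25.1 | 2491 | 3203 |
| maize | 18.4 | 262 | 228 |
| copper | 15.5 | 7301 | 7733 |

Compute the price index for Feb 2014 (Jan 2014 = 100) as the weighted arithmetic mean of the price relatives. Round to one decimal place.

109.8

crude oil: 41.0 × (99/90) = 41.0 × 1.100000 = 45.1000
zinc: 25.1 × (3203/2491) = 25.1 × 1.285829 = 32.2743
maize: 18.4 × (228/262) = 18.4 × 0.870229 = 16.0122
copper: 15.5 × (7733/7301) = 15.5 × 1.059170 = 16.4171
Index = Σ wᵢ·(p₁ᵢ/p₀ᵢ) = 45.1000 + 32.2743 + 16.0122 + 16.4171 = 109.8037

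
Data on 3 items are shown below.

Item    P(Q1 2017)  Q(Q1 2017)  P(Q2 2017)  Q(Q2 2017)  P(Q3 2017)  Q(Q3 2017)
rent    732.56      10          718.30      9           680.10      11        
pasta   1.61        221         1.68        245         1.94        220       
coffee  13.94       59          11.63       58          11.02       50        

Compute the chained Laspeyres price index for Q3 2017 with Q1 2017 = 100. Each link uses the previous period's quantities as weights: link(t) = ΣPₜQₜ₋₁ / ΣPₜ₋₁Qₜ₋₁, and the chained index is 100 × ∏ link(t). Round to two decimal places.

92.85

Link Q1 2017→Q2 2017:
ΣP(Q2 2017)Q(Q1 2017) = 718.30×10 + 1.68×221 + 11.63×59 = 7183 + 371.28 + 686.17 = 8240.45
ΣP(Q1 2017)Q(Q1 2017) = 732.56×10 + 1.61×221 + 13.94×59 = 7325.6 + 355.81 + 822.46 = 8503.87
link = 8240.45/8503.87 = 0.969024
Link Q2 2017→Q3 2017:
ΣP(Q3 2017)Q(Q2 2017) = 680.10×9 + 1.94×245 + 11.02×58 = 6120.9 + 475.3 + 639.16 = 7235.36
ΣP(Q2 2017)Q(Q2 2017) = 718.30×9 + 1.68×245 + 11.63×58 = 6464.7 + 411.6 + 674.54 = 7550.84
link = 7235.36/7550.84 = 0.958219
Chained index = 100 × 0.969024 × 0.958219 = 92.8537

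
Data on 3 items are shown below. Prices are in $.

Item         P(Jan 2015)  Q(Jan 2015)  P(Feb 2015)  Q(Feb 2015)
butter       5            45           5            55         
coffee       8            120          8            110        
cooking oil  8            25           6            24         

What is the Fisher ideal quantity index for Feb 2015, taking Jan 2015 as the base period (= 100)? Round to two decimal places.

Laspeyres component (base-period weights):
ΣP(Jan 2015)Q(Feb 2015) = 5×55 + 8×110 + 8×24 = 275 + 880 + 192 = 1347
ΣP(Jan 2015)Q(Jan 2015) = 5×45 + 8×120 + 8×25 = 225 + 960 + 200 = 1385
L = 1347 / 1385 × 100 = 97.2563
Paasche component (current-period weights):
ΣP(Feb 2015)Q(Feb 2015) = 5×55 + 8×110 + 6×24 = 275 + 880 + 144 = 1299
ΣP(Feb 2015)Q(Jan 2015) = 5×45 + 8×120 + 6×25 = 225 + 960 + 150 = 1335
P = 1299 / 1335 × 100 = 97.3034
Fisher = √(L × P) = √(97.2563 × 97.3034) = 97.2798

97.28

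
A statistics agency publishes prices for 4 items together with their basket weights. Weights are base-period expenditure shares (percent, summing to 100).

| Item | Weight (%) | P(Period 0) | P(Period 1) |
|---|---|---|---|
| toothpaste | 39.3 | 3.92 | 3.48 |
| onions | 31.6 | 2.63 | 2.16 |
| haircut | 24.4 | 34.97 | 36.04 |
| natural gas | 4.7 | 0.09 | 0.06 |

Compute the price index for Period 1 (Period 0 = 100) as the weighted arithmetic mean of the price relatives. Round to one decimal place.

89.1

toothpaste: 39.3 × (3.48/3.92) = 39.3 × 0.887755 = 34.8888
onions: 31.6 × (2.16/2.63) = 31.6 × 0.821293 = 25.9529
haircut: 24.4 × (36.04/34.97) = 24.4 × 1.030598 = 25.1466
natural gas: 4.7 × (0.06/0.09) = 4.7 × 0.666667 = 3.1333
Index = Σ wᵢ·(p₁ᵢ/p₀ᵢ) = 34.8888 + 25.9529 + 25.1466 + 3.1333 = 89.1215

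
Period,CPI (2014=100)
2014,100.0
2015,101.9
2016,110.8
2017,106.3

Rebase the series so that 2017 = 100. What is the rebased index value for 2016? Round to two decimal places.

Rebased(2016) = 110.8 / 106.3 × 100 = 104.2333

104.23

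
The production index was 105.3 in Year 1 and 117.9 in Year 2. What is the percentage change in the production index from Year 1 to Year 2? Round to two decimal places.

11.97%

Change = (117.9 − 105.3) / 105.3 × 100
       = 12.6 / 105.3 × 100 = 11.9658%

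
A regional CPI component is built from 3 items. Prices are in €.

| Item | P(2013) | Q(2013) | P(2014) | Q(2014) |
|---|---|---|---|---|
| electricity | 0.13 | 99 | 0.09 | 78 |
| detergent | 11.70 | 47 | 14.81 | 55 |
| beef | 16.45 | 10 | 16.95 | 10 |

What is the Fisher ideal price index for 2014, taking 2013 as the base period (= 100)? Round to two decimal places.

Laspeyres component (base-period weights):
ΣP(2014)Q(2013) = 0.09×99 + 14.81×47 + 16.95×10 = 8.91 + 696.07 + 169.5 = 874.48
ΣP(2013)Q(2013) = 0.13×99 + 11.70×47 + 16.45×10 = 12.87 + 549.9 + 164.5 = 727.27
L = 874.48 / 727.27 × 100 = 120.2415
Paasche component (current-period weights):
ΣP(2014)Q(2014) = 0.09×78 + 14.81×55 + 16.95×10 = 7.02 + 814.55 + 169.5 = 991.07
ΣP(2013)Q(2014) = 0.13×78 + 11.70×55 + 16.45×10 = 10.14 + 643.5 + 164.5 = 818.14
P = 991.07 / 818.14 × 100 = 121.1370
Fisher = √(L × P) = √(120.2415 × 121.1370) = 120.6884

120.69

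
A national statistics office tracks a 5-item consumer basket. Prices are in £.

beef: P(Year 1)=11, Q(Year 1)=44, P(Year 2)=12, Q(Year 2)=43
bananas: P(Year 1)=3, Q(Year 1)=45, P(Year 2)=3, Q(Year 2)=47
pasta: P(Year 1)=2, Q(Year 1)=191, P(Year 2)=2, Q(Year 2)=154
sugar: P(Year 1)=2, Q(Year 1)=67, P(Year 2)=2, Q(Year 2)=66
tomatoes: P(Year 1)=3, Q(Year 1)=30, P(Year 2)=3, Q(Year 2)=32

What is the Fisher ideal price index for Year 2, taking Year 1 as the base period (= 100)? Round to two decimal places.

103.67

Laspeyres component (base-period weights):
ΣP(Year 2)Q(Year 1) = 12×44 + 3×45 + 2×191 + 2×67 + 3×30 = 528 + 135 + 382 + 134 + 90 = 1269
ΣP(Year 1)Q(Year 1) = 11×44 + 3×45 + 2×191 + 2×67 + 3×30 = 484 + 135 + 382 + 134 + 90 = 1225
L = 1269 / 1225 × 100 = 103.5918
Paasche component (current-period weights):
ΣP(Year 2)Q(Year 2) = 12×43 + 3×47 + 2×154 + 2×66 + 3×32 = 516 + 141 + 308 + 132 + 96 = 1193
ΣP(Year 1)Q(Year 2) = 11×43 + 3×47 + 2×154 + 2×66 + 3×32 = 473 + 141 + 308 + 132 + 96 = 1150
P = 1193 / 1150 × 100 = 103.7391
Fisher = √(L × P) = √(103.5918 × 103.7391) = 103.6655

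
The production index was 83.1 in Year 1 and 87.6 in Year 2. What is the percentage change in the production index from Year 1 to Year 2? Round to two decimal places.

Change = (87.6 − 83.1) / 83.1 × 100
       = 4.5 / 83.1 × 100 = 5.4152%

5.42%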